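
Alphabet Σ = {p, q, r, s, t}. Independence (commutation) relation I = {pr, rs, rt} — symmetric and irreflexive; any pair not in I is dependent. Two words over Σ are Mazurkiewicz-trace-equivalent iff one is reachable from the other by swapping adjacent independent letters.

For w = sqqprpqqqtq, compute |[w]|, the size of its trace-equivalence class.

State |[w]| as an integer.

3

piece 0:s — minimal
piece 1:q rests on {0:s}
piece 2:q rests on {1:q}
piece 3:p rests on {2:q}
piece 4:r rests on {2:q}
piece 5:p rests on {3:p}
piece 6:q rests on {4:r, 5:p}
piece 7:q rests on {6:q}
piece 8:q rests on {7:q}
piece 9:t rests on {8:q}
piece 10:q rests on {9:t}
minimal pieces: {0:s}
ways to finish when only these pieces remain (= sum over removing one remaining piece with nothing left below it):
  1 left: {10}→1
  2 left: {9,10}→1
  3 left: {8,9,10}→1
  4 left: {7,8,9,10}→1
  5 left: {6,7,8,9,10}→1
  6 left: {4,6,7,8,9,10}→1  {5,6,7,8,9,10}→1
  7 left: {3,5,6,7,8,9,10}→1  {4,5,6,7,8,9,10}→2
  8 left: {3,4,5,6,7,8,9,10}→3
  9 left: {2,3,4,5,6,7,8,9,10}→3
  placing 0:s first → 3 extensions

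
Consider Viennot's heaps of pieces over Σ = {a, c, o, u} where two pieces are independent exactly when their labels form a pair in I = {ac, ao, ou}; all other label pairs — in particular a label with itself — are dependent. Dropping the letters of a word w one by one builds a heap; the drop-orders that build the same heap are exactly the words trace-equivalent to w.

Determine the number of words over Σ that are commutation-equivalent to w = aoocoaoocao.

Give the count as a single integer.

165

drop 0:a onto floor
drop 1:o onto floor
drop 2:o onto {1:o}
drop 3:c onto {2:o}
drop 4:o onto {3:c}
drop 5:a onto {0:a}
drop 6:o onto {4:o}
drop 7:o onto {6:o}
drop 8:c onto {7:o}
drop 9:a onto {5:a}
drop 10:o onto {8:c}
ground layer = {0:a, 1:o}
drop-orders for the pieces not yet dropped (sum over which currently-grounded one goes next):
  1 to go: {9} 1  {10} 1
  2 to go: {5,9} 1  {8,10} 1  {9,10} 2
  3 to go: {0,5,9} 1  {5,9,10} 3  {7,8,10} 1  {8,9,10} 3
  4 to go: {0,5,9,10} 4  {5,8,9,10} 6  {6,7,8,10} 1  {7,8,9,10} 4
  5 to go: {0,5,8,9,10} 10  {4,6,7,8,10} 1  {5,7,8,9,10} 10  {6,7,8,9,10} 5
  6 to go: {0,5,7,8,9,10} 20  {3,4,6,7,8,10} 1  {4,6,7,8,9,10} 6  {5,6,7,8,9,10} 15
  7 to go: {0,5,6,7,8,9,10} 35  {2,3,4,6,7,8,10} 1  {3,4,6,7,8,9,10} 7  {4,5,6,7,8,9,10} 21
  8 to go: {0,4,5,6,7,8,9,10} 56  {1,2,3,4,6,7,8,10} 1  {2,3,4,6,7,8,9,10} 8  {3,4,5,6,7,8,9,10} 28
  9 to go: {0,3,4,5,6,7,8,9,10} 84  {1,2,3,4,6,7,8,9,10} 9  {2,3,4,5,6,7,8,9,10} 36
  if 0:a drops first: 45 orders
  if 1:o drops first: 120 orders
heap linearizations: 165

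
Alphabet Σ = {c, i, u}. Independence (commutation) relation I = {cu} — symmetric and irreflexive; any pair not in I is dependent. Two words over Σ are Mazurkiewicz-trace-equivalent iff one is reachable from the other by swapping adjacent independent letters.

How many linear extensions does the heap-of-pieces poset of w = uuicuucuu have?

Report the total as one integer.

15

drop 0:u onto floor
drop 1:u onto {0:u}
drop 2:i onto {1:u}
drop 3:c onto {2:i}
drop 4:u onto {2:i}
drop 5:u onto {4:u}
drop 6:c onto {3:c}
drop 7:u onto {5:u}
drop 8:u onto {7:u}
ground layer = {0:u}
drop-orders for the pieces not yet dropped (sum over which currently-grounded one goes next):
  1 to go: {6} 1  {8} 1
  2 to go: {3,6} 1  {6,8} 2  {7,8} 1
  3 to go: {3,6,8} 3  {5,7,8} 1  {6,7,8} 3
  4 to go: {3,6,7,8} 6  {4,5,7,8} 1  {5,6,7,8} 4
  5 to go: {3,5,6,7,8} 10  {4,5,6,7,8} 5
  6 to go: {3,4,5,6,7,8} 15
  7 to go: {2,3,4,5,6,7,8} 15
  if 0:u drops first: 15 orders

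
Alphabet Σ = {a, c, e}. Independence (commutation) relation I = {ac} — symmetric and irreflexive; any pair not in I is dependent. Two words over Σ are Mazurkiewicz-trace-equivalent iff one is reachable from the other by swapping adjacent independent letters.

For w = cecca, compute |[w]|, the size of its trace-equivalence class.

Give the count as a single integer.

3

drop 0:c onto floor
drop 1:e onto {0:c}
drop 2:c onto {1:e}
drop 3:c onto {2:c}
drop 4:a onto {1:e}
ground layer = {0:c}
drop-orders for the pieces not yet dropped (sum over which currently-grounded one goes next):
  1 to go: {3} 1  {4} 1
  2 to go: {2,3} 1  {3,4} 2
  3 to go: {2,3,4} 3
  if 0:c drops first: 3 orders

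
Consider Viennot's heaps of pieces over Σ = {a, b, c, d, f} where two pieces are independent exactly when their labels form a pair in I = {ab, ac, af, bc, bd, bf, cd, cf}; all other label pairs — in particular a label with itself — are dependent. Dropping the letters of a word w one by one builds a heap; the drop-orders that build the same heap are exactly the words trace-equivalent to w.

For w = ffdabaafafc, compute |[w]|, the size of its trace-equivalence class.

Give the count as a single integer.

0(f) covers ∅
1(f) covers 0:f
2(d) covers 1:f
3(a) covers 2:d
4(b) covers ∅
5(a) covers 3:a
6(a) covers 5:a
7(f) covers 2:d
8(a) covers 6:a
9(f) covers 7:f
10(c) covers ∅
floor of heap: 0:f, 4:b, 10:c
completions by unplaced set U, small U first (add the entries for U minus each lowest piece of U):
  |U|=1: {4}:1  {8}:1  {9}:1  {10}:1
  |U|=2: {4,8}:2  {4,9}:2  {4,10}:2  {6,8}:1  {7,9}:1  {8,9}:2  {8,10}:2  {9,10}:2
  |U|=3: {4,6,8}:3  {4,7,9}:3  {4,8,9}:6  {4,8,10}:6  {4,9,10}:6  {5,6,8}:1  {6,8,9}:3  {6,8,10}:3  {7,8,9}:3  {7,9,10}:3  {8,9,10}:6
  |U|=4: {3,5,6,8}:1  {4,5,6,8}:4  {4,6,8,9}:12  {4,6,8,10}:12  {4,7,8,9}:12  {4,7,9,10}:12  {4,8,9,10}:24  {5,6,8,9}:4  {5,6,8,10}:4  {6,7,8,9}:6  {6,8,9,10}:12  {7,8,9,10}:12
  |U|=5: {3,4,5,6,8}:5  {3,5,6,8,9}:5  {3,5,6,8,10}:5  {4,5,6,8,9}:20  {4,5,6,8,10}:20  {4,6,7,8,9}:30  {4,6,8,9,10}:60  {4,7,8,9,10}:60  {5,6,7,8,9}:10  {5,6,8,9,10}:20  {6,7,8,9,10}:30
  |U|=6: {3,4,5,6,8,9}:30  {3,4,5,6,8,10}:30  {3,5,6,7,8,9}:15  {3,5,6,8,9,10}:30  {4,5,6,7,8,9}:60  {4,5,6,8,9,10}:120  {4,6,7,8,9,10}:180  {5,6,7,8,9,10}:60
  |U|=7: {2,3,5,6,7,8,9}:15  {3,4,5,6,7,8,9}:105  {3,4,5,6,8,9,10}:210  {3,5,6,7,8,9,10}:105  {4,5,6,7,8,9,10}:420
  |U|=8: {1,2,3,5,6,7,8,9}:15  {2,3,4,5,6,7,8,9}:120  {2,3,5,6,7,8,9,10}:120  {3,4,5,6,7,8,9,10}:840
  |U|=9: {0,1,2,3,5,6,7,8,9}:15  {1,2,3,4,5,6,7,8,9}:135  {1,2,3,5,6,7,8,9,10}:135  {2,3,4,5,6,7,8,9,10}:1080
  start at 0(f): 1350
  start at 4(b): 150
  start at 10(c): 150
sum over floor = 1650

1650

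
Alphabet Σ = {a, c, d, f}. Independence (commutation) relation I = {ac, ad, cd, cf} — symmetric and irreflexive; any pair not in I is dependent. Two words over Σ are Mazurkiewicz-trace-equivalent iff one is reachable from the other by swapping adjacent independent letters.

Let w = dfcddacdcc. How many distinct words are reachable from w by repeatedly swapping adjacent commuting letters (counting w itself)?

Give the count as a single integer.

piece 0:d — minimal
piece 1:f rests on {0:d}
piece 2:c — minimal
piece 3:d rests on {1:f}
piece 4:d rests on {3:d}
piece 5:a rests on {1:f}
piece 6:c rests on {2:c}
piece 7:d rests on {4:d}
piece 8:c rests on {6:c}
piece 9:c rests on {8:c}
minimal pieces: {0:d, 2:c}
ways to finish when only these pieces remain (= sum over removing one remaining piece with nothing left below it):
  1 left: {5}→1  {7}→1  {9}→1
  2 left: {4,7}→1  {5,7}→2  {5,9}→2  {7,9}→2  {8,9}→1
  3 left: {3,4,7}→1  {4,5,7}→3  {4,7,9}→3  {5,7,9}→6  {5,8,9}→3  {6,8,9}→1  {7,8,9}→3
  4 left: {2,6,8,9}→1  {3,4,5,7}→4  {3,4,7,9}→4  {4,5,7,9}→12  {4,7,8,9}→6  {5,6,8,9}→4  {5,7,8,9}→12  {6,7,8,9}→4
  5 left: {1,3,4,5,7}→4  {2,5,6,8,9}→5  {2,6,7,8,9}→5  {3,4,5,7,9}→20  {3,4,7,8,9}→10  {4,5,7,8,9}→30  {4,6,7,8,9}→10  {5,6,7,8,9}→20
  6 left: {0,1,3,4,5,7}→4  {1,3,4,5,7,9}→24  {2,4,6,7,8,9}→15  {2,5,6,7,8,9}→30  {3,4,5,7,8,9}→60  {3,4,6,7,8,9}→20  {4,5,6,7,8,9}→60
  7 left: {0,1,3,4,5,7,9}→28  {1,3,4,5,7,8,9}→84  {2,3,4,6,7,8,9}→35  {2,4,5,6,7,8,9}→105  {3,4,5,6,7,8,9}→140
  8 left: {0,1,3,4,5,7,8,9}→112  {1,3,4,5,6,7,8,9}→224  {2,3,4,5,6,7,8,9}→280
  placing 0:d first → 504 extensions
  placing 2:c first → 336 extensions
total linear extensions = 840

840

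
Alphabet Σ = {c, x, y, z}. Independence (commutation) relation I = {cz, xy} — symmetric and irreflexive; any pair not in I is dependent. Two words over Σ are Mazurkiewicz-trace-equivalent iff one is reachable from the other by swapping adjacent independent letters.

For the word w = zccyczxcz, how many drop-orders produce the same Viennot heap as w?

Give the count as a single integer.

piece 0:z — minimal
piece 1:c — minimal
piece 2:c rests on {1:c}
piece 3:y rests on {0:z, 2:c}
piece 4:c rests on {3:y}
piece 5:z rests on {3:y}
piece 6:x rests on {4:c, 5:z}
piece 7:c rests on {6:x}
piece 8:z rests on {6:x}
minimal pieces: {0:z, 1:c}
ways to finish when only these pieces remain (= sum over removing one remaining piece with nothing left below it):
  1 left: {7}→1  {8}→1
  2 left: {7,8}→2
  3 left: {6,7,8}→2
  4 left: {4,6,7,8}→2  {5,6,7,8}→2
  5 left: {4,5,6,7,8}→4
  6 left: {3,4,5,6,7,8}→4
  7 left: {0,3,4,5,6,7,8}→4  {2,3,4,5,6,7,8}→4
  placing 0:z first → 4 extensions
  placing 1:c first → 8 extensions
total linear extensions = 12

12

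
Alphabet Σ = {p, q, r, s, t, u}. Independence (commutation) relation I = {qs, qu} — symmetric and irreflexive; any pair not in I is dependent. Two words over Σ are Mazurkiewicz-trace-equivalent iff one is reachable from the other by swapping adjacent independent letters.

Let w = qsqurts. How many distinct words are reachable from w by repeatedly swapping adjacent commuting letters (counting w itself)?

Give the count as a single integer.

#0=q has no predecessor
#1=s has no predecessor
#2=q depends on [0:q]
#3=u depends on [1:s]
#4=r depends on [2:q, 3:u]
#5=t depends on [4:r]
#6=s depends on [5:t]
sources: [0:q, 1:s]
N(rest) = Σ N(rest − s) over sources s of rest; N(one piece) = 1:
  size 1 → [6]=1
  size 2 → [5,6]=1
  size 3 → [4,5,6]=1
  size 4 → [2,4,5,6]=1  [3,4,5,6]=1
  size 5 → [0,2,4,5,6]=1  [1,3,4,5,6]=1  [2,3,4,5,6]=2
  first=0(q) contributes 3
  first=1(s) contributes 3
|[w]| = 6

6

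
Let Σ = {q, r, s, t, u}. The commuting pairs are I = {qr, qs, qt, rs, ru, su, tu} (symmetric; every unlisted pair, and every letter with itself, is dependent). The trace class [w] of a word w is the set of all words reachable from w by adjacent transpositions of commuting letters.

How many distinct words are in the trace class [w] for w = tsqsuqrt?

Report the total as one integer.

#0=t has no predecessor
#1=s depends on [0:t]
#2=q has no predecessor
#3=s depends on [1:s]
#4=u depends on [2:q]
#5=q depends on [4:u]
#6=r depends on [0:t]
#7=t depends on [3:s, 6:r]
sources: [0:t, 2:q]
N(rest) = Σ N(rest − s) over sources s of rest; N(one piece) = 1:
  size 1 → [5]=1  [7]=1
  size 2 → [3,7]=1  [4,5]=1  [5,7]=2  [6,7]=1
  size 3 → [1,3,7]=1  [2,4,5]=1  [3,5,7]=3  [3,6,7]=2  [4,5,7]=3  [5,6,7]=3
  size 4 → [1,3,5,7]=4  [1,3,6,7]=3  [2,4,5,7]=4  [3,4,5,7]=6  [3,5,6,7]=8  [4,5,6,7]=6
  size 5 → [0,1,3,6,7]=3  [1,3,4,5,7]=10  [1,3,5,6,7]=15  [2,3,4,5,7]=10  [2,4,5,6,7]=10  [3,4,5,6,7]=20
  size 6 → [0,1,3,5,6,7]=18  [1,2,3,4,5,7]=20  [1,3,4,5,6,7]=45  [2,3,4,5,6,7]=40
  first=0(t) contributes 105
  first=2(q) contributes 63
|[w]| = 168

168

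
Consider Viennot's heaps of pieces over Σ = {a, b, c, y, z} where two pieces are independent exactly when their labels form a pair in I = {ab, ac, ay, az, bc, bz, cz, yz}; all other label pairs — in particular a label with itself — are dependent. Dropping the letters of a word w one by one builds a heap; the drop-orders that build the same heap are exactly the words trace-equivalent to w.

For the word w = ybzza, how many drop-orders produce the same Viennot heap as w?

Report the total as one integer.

piece 0:y — minimal
piece 1:b rests on {0:y}
piece 2:z — minimal
piece 3:z rests on {2:z}
piece 4:a — minimal
minimal pieces: {0:y, 2:z, 4:a}
ways to finish when only these pieces remain (= sum over removing one remaining piece with nothing left below it):
  1 left: {1}→1  {3}→1  {4}→1
  2 left: {0,1}→1  {1,3}→2  {1,4}→2  {2,3}→1  {3,4}→2
  3 left: {0,1,3}→3  {0,1,4}→3  {1,2,3}→3  {1,3,4}→6  {2,3,4}→3
  placing 0:y first → 12 extensions
  placing 2:z first → 12 extensions
  placing 4:a first → 6 extensions
total linear extensions = 30

30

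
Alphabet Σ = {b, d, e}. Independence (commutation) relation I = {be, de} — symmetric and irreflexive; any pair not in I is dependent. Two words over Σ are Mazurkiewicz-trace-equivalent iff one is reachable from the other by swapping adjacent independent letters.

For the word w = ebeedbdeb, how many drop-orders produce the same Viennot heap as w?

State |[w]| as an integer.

126

piece 0:e — minimal
piece 1:b — minimal
piece 2:e rests on {0:e}
piece 3:e rests on {2:e}
piece 4:d rests on {1:b}
piece 5:b rests on {4:d}
piece 6:d rests on {5:b}
piece 7:e rests on {3:e}
piece 8:b rests on {6:d}
minimal pieces: {0:e, 1:b}
ways to finish when only these pieces remain (= sum over removing one remaining piece with nothing left below it):
  1 left: {7}→1  {8}→1
  2 left: {3,7}→1  {6,8}→1  {7,8}→2
  3 left: {2,3,7}→1  {3,7,8}→3  {5,6,8}→1  {6,7,8}→3
  4 left: {0,2,3,7}→1  {2,3,7,8}→4  {3,6,7,8}→6  {4,5,6,8}→1  {5,6,7,8}→4
  5 left: {0,2,3,7,8}→5  {1,4,5,6,8}→1  {2,3,6,7,8}→10  {3,5,6,7,8}→10  {4,5,6,7,8}→5
  6 left: {0,2,3,6,7,8}→15  {1,4,5,6,7,8}→6  {2,3,5,6,7,8}→20  {3,4,5,6,7,8}→15
  7 left: {0,2,3,5,6,7,8}→35  {1,3,4,5,6,7,8}→21  {2,3,4,5,6,7,8}→35
  placing 0:e first → 56 extensions
  placing 1:b first → 70 extensions
total linear extensions = 126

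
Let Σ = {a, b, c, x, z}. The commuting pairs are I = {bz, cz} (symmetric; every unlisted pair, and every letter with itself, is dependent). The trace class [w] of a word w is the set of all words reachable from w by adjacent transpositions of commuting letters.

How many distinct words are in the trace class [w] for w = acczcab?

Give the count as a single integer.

4

0(a) covers ∅
1(c) covers 0:a
2(c) covers 1:c
3(z) covers 0:a
4(c) covers 2:c
5(a) covers 3:z, 4:c
6(b) covers 5:a
floor of heap: 0:a
completions by unplaced set U, small U first (add the entries for U minus each lowest piece of U):
  |U|=1: {6}:1
  |U|=2: {5,6}:1
  |U|=3: {3,5,6}:1  {4,5,6}:1
  |U|=4: {2,4,5,6}:1  {3,4,5,6}:2
  |U|=5: {1,2,4,5,6}:1  {2,3,4,5,6}:3
  start at 0(a): 4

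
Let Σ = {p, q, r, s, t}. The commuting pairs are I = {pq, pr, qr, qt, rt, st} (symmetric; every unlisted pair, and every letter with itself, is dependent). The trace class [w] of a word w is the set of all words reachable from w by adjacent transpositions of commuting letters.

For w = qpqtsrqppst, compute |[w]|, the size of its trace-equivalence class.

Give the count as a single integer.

piece 0:q — minimal
piece 1:p — minimal
piece 2:q rests on {0:q}
piece 3:t rests on {1:p}
piece 4:s rests on {1:p, 2:q}
piece 5:r rests on {4:s}
piece 6:q rests on {4:s}
piece 7:p rests on {3:t, 4:s}
piece 8:p rests on {7:p}
piece 9:s rests on {5:r, 6:q, 8:p}
piece 10:t rests on {8:p}
minimal pieces: {0:q, 1:p}
ways to finish when only these pieces remain (= sum over removing one remaining piece with nothing left below it):
  1 left: {9}→1  {10}→1
  2 left: {5,9}→1  {6,9}→1  {9,10}→2
  3 left: {5,6,9}→2  {5,9,10}→3  {6,9,10}→3  {8,9,10}→2
  4 left: {5,6,9,10}→8  {5,8,9,10}→5  {6,8,9,10}→5  {7,8,9,10}→2
  5 left: {3,7,8,9,10}→2  {5,6,8,9,10}→18  {5,7,8,9,10}→7  {6,7,8,9,10}→7
  6 left: {3,5,7,8,9,10}→9  {3,6,7,8,9,10}→9  {5,6,7,8,9,10}→32
  7 left: {3,5,6,7,8,9,10}→50  {4,5,6,7,8,9,10}→32
  8 left: {2,4,5,6,7,8,9,10}→32  {3,4,5,6,7,8,9,10}→82
  9 left: {0,2,4,5,6,7,8,9,10}→32  {1,3,4,5,6,7,8,9,10}→82  {2,3,4,5,6,7,8,9,10}→114
  placing 0:q first → 196 extensions
  placing 1:p first → 146 extensions
total linear extensions = 342

342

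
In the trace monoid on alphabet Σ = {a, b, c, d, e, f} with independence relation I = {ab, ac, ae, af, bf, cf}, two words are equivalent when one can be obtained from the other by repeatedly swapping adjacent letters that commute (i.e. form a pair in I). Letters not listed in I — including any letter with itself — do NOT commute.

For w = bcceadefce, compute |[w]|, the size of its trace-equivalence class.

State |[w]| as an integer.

10

drop 0:b onto floor
drop 1:c onto {0:b}
drop 2:c onto {1:c}
drop 3:e onto {2:c}
drop 4:a onto floor
drop 5:d onto {3:e, 4:a}
drop 6:e onto {5:d}
drop 7:f onto {6:e}
drop 8:c onto {6:e}
drop 9:e onto {7:f, 8:c}
ground layer = {0:b, 4:a}
drop-orders for the pieces not yet dropped (sum over which currently-grounded one goes next):
  1 to go: {9} 1
  2 to go: {7,9} 1  {8,9} 1
  3 to go: {7,8,9} 2
  4 to go: {6,7,8,9} 2
  5 to go: {5,6,7,8,9} 2
  6 to go: {3,5,6,7,8,9} 2  {4,5,6,7,8,9} 2
  7 to go: {2,3,5,6,7,8,9} 2  {3,4,5,6,7,8,9} 4
  8 to go: {1,2,3,5,6,7,8,9} 2  {2,3,4,5,6,7,8,9} 6
  if 0:b drops first: 8 orders
  if 4:a drops first: 2 orders
heap linearizations: 10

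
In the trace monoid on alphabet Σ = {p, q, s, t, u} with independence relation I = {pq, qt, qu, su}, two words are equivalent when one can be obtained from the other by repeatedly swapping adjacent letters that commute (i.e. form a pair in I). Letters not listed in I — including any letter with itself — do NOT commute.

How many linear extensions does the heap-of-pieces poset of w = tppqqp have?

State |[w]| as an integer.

piece 0:t — minimal
piece 1:p rests on {0:t}
piece 2:p rests on {1:p}
piece 3:q — minimal
piece 4:q rests on {3:q}
piece 5:p rests on {2:p}
minimal pieces: {0:t, 3:q}
ways to finish when only these pieces remain (= sum over removing one remaining piece with nothing left below it):
  1 left: {4}→1  {5}→1
  2 left: {2,5}→1  {3,4}→1  {4,5}→2
  3 left: {1,2,5}→1  {2,4,5}→3  {3,4,5}→3
  4 left: {0,1,2,5}→1  {1,2,4,5}→4  {2,3,4,5}→6
  placing 0:t first → 10 extensions
  placing 3:q first → 5 extensions
total linear extensions = 15

15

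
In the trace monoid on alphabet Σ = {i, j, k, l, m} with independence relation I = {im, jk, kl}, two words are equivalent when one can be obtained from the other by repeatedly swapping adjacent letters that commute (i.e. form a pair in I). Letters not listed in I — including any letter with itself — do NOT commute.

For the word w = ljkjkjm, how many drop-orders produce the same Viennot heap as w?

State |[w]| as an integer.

#0=l has no predecessor
#1=j depends on [0:l]
#2=k has no predecessor
#3=j depends on [1:j]
#4=k depends on [2:k]
#5=j depends on [3:j]
#6=m depends on [4:k, 5:j]
sources: [0:l, 2:k]
N(rest) = Σ N(rest − s) over sources s of rest; N(one piece) = 1:
  size 1 → [6]=1
  size 2 → [4,6]=1  [5,6]=1
  size 3 → [2,4,6]=1  [3,5,6]=1  [4,5,6]=2
  size 4 → [1,3,5,6]=1  [2,4,5,6]=3  [3,4,5,6]=3
  size 5 → [0,1,3,5,6]=1  [1,3,4,5,6]=4  [2,3,4,5,6]=6
  first=0(l) contributes 10
  first=2(k) contributes 5
|[w]| = 15

15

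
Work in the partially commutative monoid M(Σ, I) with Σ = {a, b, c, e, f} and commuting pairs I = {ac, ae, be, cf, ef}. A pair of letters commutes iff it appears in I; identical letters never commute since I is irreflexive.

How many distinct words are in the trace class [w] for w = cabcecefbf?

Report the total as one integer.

piece 0:c — minimal
piece 1:a — minimal
piece 2:b rests on {0:c, 1:a}
piece 3:c rests on {2:b}
piece 4:e rests on {3:c}
piece 5:c rests on {4:e}
piece 6:e rests on {5:c}
piece 7:f rests on {2:b}
piece 8:b rests on {5:c, 7:f}
piece 9:f rests on {8:b}
minimal pieces: {0:c, 1:a}
ways to finish when only these pieces remain (= sum over removing one remaining piece with nothing left below it):
  1 left: {6}→1  {9}→1
  2 left: {6,9}→2  {8,9}→1
  3 left: {6,8,9}→3  {7,8,9}→1
  4 left: {5,6,8,9}→3  {6,7,8,9}→4
  5 left: {4,5,6,8,9}→3  {5,6,7,8,9}→7
  6 left: {3,4,5,6,8,9}→3  {4,5,6,7,8,9}→10
  7 left: {3,4,5,6,7,8,9}→13
  8 left: {2,3,4,5,6,7,8,9}→13
  placing 0:c first → 13 extensions
  placing 1:a first → 13 extensions
total linear extensions = 26

26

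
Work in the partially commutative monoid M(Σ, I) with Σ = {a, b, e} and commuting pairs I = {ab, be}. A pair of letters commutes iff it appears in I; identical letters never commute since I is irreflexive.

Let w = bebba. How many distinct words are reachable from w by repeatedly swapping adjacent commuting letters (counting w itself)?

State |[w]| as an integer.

10

piece 0:b — minimal
piece 1:e — minimal
piece 2:b rests on {0:b}
piece 3:b rests on {2:b}
piece 4:a rests on {1:e}
minimal pieces: {0:b, 1:e}
ways to finish when only these pieces remain (= sum over removing one remaining piece with nothing left below it):
  1 left: {3}→1  {4}→1
  2 left: {1,4}→1  {2,3}→1  {3,4}→2
  3 left: {0,2,3}→1  {1,3,4}→3  {2,3,4}→3
  placing 0:b first → 6 extensions
  placing 1:e first → 4 extensions
total linear extensions = 10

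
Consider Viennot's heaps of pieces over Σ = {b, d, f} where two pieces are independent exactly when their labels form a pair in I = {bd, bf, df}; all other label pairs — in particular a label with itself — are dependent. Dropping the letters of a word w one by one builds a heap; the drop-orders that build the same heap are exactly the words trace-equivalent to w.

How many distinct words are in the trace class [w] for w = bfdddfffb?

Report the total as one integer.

drop 0:b onto floor
drop 1:f onto floor
drop 2:d onto floor
drop 3:d onto {2:d}
drop 4:d onto {3:d}
drop 5:f onto {1:f}
drop 6:f onto {5:f}
drop 7:f onto {6:f}
drop 8:b onto {0:b}
ground layer = {0:b, 1:f, 2:d}
drop-orders for the pieces not yet dropped (sum over which currently-grounded one goes next):
  1 to go: {4} 1  {7} 1  {8} 1
  2 to go: {0,8} 1  {3,4} 1  {4,7} 2  {4,8} 2  {6,7} 1  {7,8} 2
  3 to go: {0,4,8} 3  {0,7,8} 3  {2,3,4} 1  {3,4,7} 3  {3,4,8} 3  {4,6,7} 3  {4,7,8} 6  {5,6,7} 1  {6,7,8} 3
  4 to go: {0,3,4,8} 6  {0,4,7,8} 12  {0,6,7,8} 6  {1,5,6,7} 1  {2,3,4,7} 4  {2,3,4,8} 4  {3,4,6,7} 6  {3,4,7,8} 12  {4,5,6,7} 4  {4,6,7,8} 12  {5,6,7,8} 4
  5 to go: {0,2,3,4,8} 10  {0,3,4,7,8} 30  {0,4,6,7,8} 30  {0,5,6,7,8} 10  {1,4,5,6,7} 5  {1,5,6,7,8} 5  {2,3,4,6,7} 10  {2,3,4,7,8} 20  {3,4,5,6,7} 10  {3,4,6,7,8} 30  {4,5,6,7,8} 20
  6 to go: {0,1,5,6,7,8} 15  {0,2,3,4,7,8} 60  {0,3,4,6,7,8} 90  {0,4,5,6,7,8} 60  {1,3,4,5,6,7} 15  {1,4,5,6,7,8} 30  {2,3,4,5,6,7} 20  {2,3,4,6,7,8} 60  {3,4,5,6,7,8} 60
  7 to go: {0,1,4,5,6,7,8} 105  {0,2,3,4,6,7,8} 210  {0,3,4,5,6,7,8} 210  {1,2,3,4,5,6,7} 35  {1,3,4,5,6,7,8} 105  {2,3,4,5,6,7,8} 140
  if 0:b drops first: 280 orders
  if 1:f drops first: 560 orders
  if 2:d drops first: 420 orders
heap linearizations: 1260

1260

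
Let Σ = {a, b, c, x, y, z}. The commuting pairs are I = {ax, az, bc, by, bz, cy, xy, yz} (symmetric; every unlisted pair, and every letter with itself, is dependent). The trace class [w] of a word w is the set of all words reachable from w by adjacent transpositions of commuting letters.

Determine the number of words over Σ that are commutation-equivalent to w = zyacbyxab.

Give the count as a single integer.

55

drop 0:z onto floor
drop 1:y onto floor
drop 2:a onto {1:y}
drop 3:c onto {0:z, 2:a}
drop 4:b onto {2:a}
drop 5:y onto {2:a}
drop 6:x onto {3:c, 4:b}
drop 7:a onto {3:c, 4:b, 5:y}
drop 8:b onto {6:x, 7:a}
ground layer = {0:z, 1:y}
drop-orders for the pieces not yet dropped (sum over which currently-grounded one goes next):
  1 to go: {8} 1
  2 to go: {6,8} 1  {7,8} 1
  3 to go: {5,7,8} 1  {6,7,8} 2
  4 to go: {3,6,7,8} 2  {4,6,7,8} 2  {5,6,7,8} 3
  5 to go: {0,3,6,7,8} 2  {3,4,6,7,8} 4  {3,5,6,7,8} 5  {4,5,6,7,8} 5
  6 to go: {0,3,4,6,7,8} 6  {0,3,5,6,7,8} 7  {3,4,5,6,7,8} 14
  7 to go: {0,3,4,5,6,7,8} 27  {2,3,4,5,6,7,8} 14
  if 0:z drops first: 14 orders
  if 1:y drops first: 41 orders
heap linearizations: 55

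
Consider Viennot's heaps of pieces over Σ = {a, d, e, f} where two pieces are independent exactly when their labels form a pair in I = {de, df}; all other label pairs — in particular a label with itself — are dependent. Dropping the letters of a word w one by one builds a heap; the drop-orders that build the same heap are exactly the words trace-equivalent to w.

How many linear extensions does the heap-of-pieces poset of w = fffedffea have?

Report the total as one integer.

0(f) covers ∅
1(f) covers 0:f
2(f) covers 1:f
3(e) covers 2:f
4(d) covers ∅
5(f) covers 3:e
6(f) covers 5:f
7(e) covers 6:f
8(a) covers 4:d, 7:e
floor of heap: 0:f, 4:d
completions by unplaced set U, small U first (add the entries for U minus each lowest piece of U):
  |U|=1: {8}:1
  |U|=2: {4,8}:1  {7,8}:1
  |U|=3: {4,7,8}:2  {6,7,8}:1
  |U|=4: {4,6,7,8}:3  {5,6,7,8}:1
  |U|=5: {3,5,6,7,8}:1  {4,5,6,7,8}:4
  |U|=6: {2,3,5,6,7,8}:1  {3,4,5,6,7,8}:5
  |U|=7: {1,2,3,5,6,7,8}:1  {2,3,4,5,6,7,8}:6
  start at 0(f): 7
  start at 4(d): 1
sum over floor = 8

8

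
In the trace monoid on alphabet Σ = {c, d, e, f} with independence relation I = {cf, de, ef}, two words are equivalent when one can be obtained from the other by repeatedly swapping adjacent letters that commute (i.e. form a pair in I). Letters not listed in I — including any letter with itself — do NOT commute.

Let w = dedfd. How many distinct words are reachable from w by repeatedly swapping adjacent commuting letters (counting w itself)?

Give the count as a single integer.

5

piece 0:d — minimal
piece 1:e — minimal
piece 2:d rests on {0:d}
piece 3:f rests on {2:d}
piece 4:d rests on {3:f}
minimal pieces: {0:d, 1:e}
ways to finish when only these pieces remain (= sum over removing one remaining piece with nothing left below it):
  1 left: {1}→1  {4}→1
  2 left: {1,4}→2  {3,4}→1
  3 left: {1,3,4}→3  {2,3,4}→1
  placing 0:d first → 4 extensions
  placing 1:e first → 1 extensions
total linear extensions = 5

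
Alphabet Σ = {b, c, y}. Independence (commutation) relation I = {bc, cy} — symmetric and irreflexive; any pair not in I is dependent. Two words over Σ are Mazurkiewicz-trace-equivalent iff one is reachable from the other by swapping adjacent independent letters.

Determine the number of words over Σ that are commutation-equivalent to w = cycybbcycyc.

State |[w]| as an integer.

0(c) covers ∅
1(y) covers ∅
2(c) covers 0:c
3(y) covers 1:y
4(b) covers 3:y
5(b) covers 4:b
6(c) covers 2:c
7(y) covers 5:b
8(c) covers 6:c
9(y) covers 7:y
10(c) covers 8:c
floor of heap: 0:c, 1:y
completions by unplaced set U, small U first (add the entries for U minus each lowest piece of U):
  |U|=1: {9}:1  {10}:1
  |U|=2: {7,9}:1  {8,10}:1  {9,10}:2
  |U|=3: {5,7,9}:1  {6,8,10}:1  {7,9,10}:3  {8,9,10}:3
  |U|=4: {2,6,8,10}:1  {4,5,7,9}:1  {5,7,9,10}:4  {6,8,9,10}:4  {7,8,9,10}:6
  |U|=5: {0,2,6,8,10}:1  {2,6,8,9,10}:5  {3,4,5,7,9}:1  {4,5,7,9,10}:5  {5,7,8,9,10}:10  {6,7,8,9,10}:10
  |U|=6: {0,2,6,8,9,10}:6  {1,3,4,5,7,9}:1  {2,6,7,8,9,10}:15  {3,4,5,7,9,10}:6  {4,5,7,8,9,10}:15  {5,6,7,8,9,10}:20
  |U|=7: {0,2,6,7,8,9,10}:21  {1,3,4,5,7,9,10}:7  {2,5,6,7,8,9,10}:35  {3,4,5,7,8,9,10}:21  {4,5,6,7,8,9,10}:35
  |U|=8: {0,2,5,6,7,8,9,10}:56  {1,3,4,5,7,8,9,10}:28  {2,4,5,6,7,8,9,10}:70  {3,4,5,6,7,8,9,10}:56
  |U|=9: {0,2,4,5,6,7,8,9,10}:126  {1,3,4,5,6,7,8,9,10}:84  {2,3,4,5,6,7,8,9,10}:126
  start at 0(c): 210
  start at 1(y): 252
sum over floor = 462

462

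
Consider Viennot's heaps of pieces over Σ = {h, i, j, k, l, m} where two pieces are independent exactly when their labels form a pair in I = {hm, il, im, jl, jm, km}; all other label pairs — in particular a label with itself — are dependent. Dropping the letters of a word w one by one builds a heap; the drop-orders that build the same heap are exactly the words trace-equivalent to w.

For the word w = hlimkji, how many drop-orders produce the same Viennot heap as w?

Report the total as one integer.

9

#0=h has no predecessor
#1=l depends on [0:h]
#2=i depends on [0:h]
#3=m depends on [1:l]
#4=k depends on [1:l, 2:i]
#5=j depends on [4:k]
#6=i depends on [5:j]
sources: [0:h]
N(rest) = Σ N(rest − s) over sources s of rest; N(one piece) = 1:
  size 1 → [3]=1  [6]=1
  size 2 → [3,6]=2  [5,6]=1
  size 3 → [3,5,6]=3  [4,5,6]=1
  size 4 → [2,4,5,6]=1  [3,4,5,6]=4
  size 5 → [1,3,4,5,6]=4  [2,3,4,5,6]=5
  first=0(h) contributes 9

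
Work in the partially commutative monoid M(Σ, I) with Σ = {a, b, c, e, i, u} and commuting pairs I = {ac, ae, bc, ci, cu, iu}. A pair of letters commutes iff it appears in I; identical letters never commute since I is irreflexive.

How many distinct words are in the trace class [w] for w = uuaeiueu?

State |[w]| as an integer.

4

drop 0:u onto floor
drop 1:u onto {0:u}
drop 2:a onto {1:u}
drop 3:e onto {1:u}
drop 4:i onto {2:a, 3:e}
drop 5:u onto {2:a, 3:e}
drop 6:e onto {4:i, 5:u}
drop 7:u onto {6:e}
ground layer = {0:u}
drop-orders for the pieces not yet dropped (sum over which currently-grounded one goes next):
  1 to go: {7} 1
  2 to go: {6,7} 1
  3 to go: {4,6,7} 1  {5,6,7} 1
  4 to go: {4,5,6,7} 2
  5 to go: {2,4,5,6,7} 2  {3,4,5,6,7} 2
  6 to go: {2,3,4,5,6,7} 4
  if 0:u drops first: 4 orders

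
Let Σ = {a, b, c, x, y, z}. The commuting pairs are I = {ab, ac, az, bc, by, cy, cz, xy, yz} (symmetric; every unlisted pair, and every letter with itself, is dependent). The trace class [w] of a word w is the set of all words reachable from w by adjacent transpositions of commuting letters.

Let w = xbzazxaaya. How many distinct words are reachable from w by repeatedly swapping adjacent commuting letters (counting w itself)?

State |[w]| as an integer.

4

0(x) covers ∅
1(b) covers 0:x
2(z) covers 1:b
3(a) covers 0:x
4(z) covers 2:z
5(x) covers 3:a, 4:z
6(a) covers 5:x
7(a) covers 6:a
8(y) covers 7:a
9(a) covers 8:y
floor of heap: 0:x
completions by unplaced set U, small U first (add the entries for U minus each lowest piece of U):
  |U|=1: {9}:1
  |U|=2: {8,9}:1
  |U|=3: {7,8,9}:1
  |U|=4: {6,7,8,9}:1
  |U|=5: {5,6,7,8,9}:1
  |U|=6: {3,5,6,7,8,9}:1  {4,5,6,7,8,9}:1
  |U|=7: {2,4,5,6,7,8,9}:1  {3,4,5,6,7,8,9}:2
  |U|=8: {1,2,4,5,6,7,8,9}:1  {2,3,4,5,6,7,8,9}:3
  start at 0(x): 4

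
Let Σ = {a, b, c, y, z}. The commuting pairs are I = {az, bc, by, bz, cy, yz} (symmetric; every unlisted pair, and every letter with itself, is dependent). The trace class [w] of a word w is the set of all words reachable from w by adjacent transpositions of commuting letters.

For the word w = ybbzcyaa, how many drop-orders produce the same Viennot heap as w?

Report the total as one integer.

piece 0:y — minimal
piece 1:b — minimal
piece 2:b rests on {1:b}
piece 3:z — minimal
piece 4:c rests on {3:z}
piece 5:y rests on {0:y}
piece 6:a rests on {2:b, 4:c, 5:y}
piece 7:a rests on {6:a}
minimal pieces: {0:y, 1:b, 3:z}
ways to finish when only these pieces remain (= sum over removing one remaining piece with nothing left below it):
  1 left: {7}→1
  2 left: {6,7}→1
  3 left: {2,6,7}→1  {4,6,7}→1  {5,6,7}→1
  4 left: {0,5,6,7}→1  {1,2,6,7}→1  {2,4,6,7}→2  {2,5,6,7}→2  {3,4,6,7}→1  {4,5,6,7}→2
  5 left: {0,2,5,6,7}→3  {0,4,5,6,7}→3  {1,2,4,6,7}→3  {1,2,5,6,7}→3  {2,3,4,6,7}→3  {2,4,5,6,7}→6  {3,4,5,6,7}→3
  6 left: {0,1,2,5,6,7}→6  {0,2,4,5,6,7}→12  {0,3,4,5,6,7}→6  {1,2,3,4,6,7}→6  {1,2,4,5,6,7}→12  {2,3,4,5,6,7}→12
  placing 0:y first → 30 extensions
  placing 1:b first → 30 extensions
  placing 3:z first → 30 extensions
total linear extensions = 90

90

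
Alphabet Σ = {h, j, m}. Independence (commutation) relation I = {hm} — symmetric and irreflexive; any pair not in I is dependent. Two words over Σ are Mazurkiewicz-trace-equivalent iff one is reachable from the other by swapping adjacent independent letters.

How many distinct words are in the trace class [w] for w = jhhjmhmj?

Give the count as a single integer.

3

drop 0:j onto floor
drop 1:h onto {0:j}
drop 2:h onto {1:h}
drop 3:j onto {2:h}
drop 4:m onto {3:j}
drop 5:h onto {3:j}
drop 6:m onto {4:m}
drop 7:j onto {5:h, 6:m}
ground layer = {0:j}
drop-orders for the pieces not yet dropped (sum over which currently-grounded one goes next):
  1 to go: {7} 1
  2 to go: {5,7} 1  {6,7} 1
  3 to go: {4,6,7} 1  {5,6,7} 2
  4 to go: {4,5,6,7} 3
  5 to go: {3,4,5,6,7} 3
  6 to go: {2,3,4,5,6,7} 3
  if 0:j drops first: 3 orders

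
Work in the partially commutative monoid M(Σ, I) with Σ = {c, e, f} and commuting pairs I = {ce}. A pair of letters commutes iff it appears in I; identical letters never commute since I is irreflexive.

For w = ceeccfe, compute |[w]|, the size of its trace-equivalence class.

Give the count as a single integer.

10

0(c) covers ∅
1(e) covers ∅
2(e) covers 1:e
3(c) covers 0:c
4(c) covers 3:c
5(f) covers 2:e, 4:c
6(e) covers 5:f
floor of heap: 0:c, 1:e
completions by unplaced set U, small U first (add the entries for U minus each lowest piece of U):
  |U|=1: {6}:1
  |U|=2: {5,6}:1
  |U|=3: {2,5,6}:1  {4,5,6}:1
  |U|=4: {1,2,5,6}:1  {2,4,5,6}:2  {3,4,5,6}:1
  |U|=5: {0,3,4,5,6}:1  {1,2,4,5,6}:3  {2,3,4,5,6}:3
  start at 0(c): 6
  start at 1(e): 4
sum over floor = 10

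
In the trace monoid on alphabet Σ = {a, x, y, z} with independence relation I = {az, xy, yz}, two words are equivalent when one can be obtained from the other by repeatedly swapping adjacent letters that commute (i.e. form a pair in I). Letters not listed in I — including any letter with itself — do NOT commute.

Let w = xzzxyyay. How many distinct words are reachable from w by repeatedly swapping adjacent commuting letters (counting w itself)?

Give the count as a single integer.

piece 0:x — minimal
piece 1:z rests on {0:x}
piece 2:z rests on {1:z}
piece 3:x rests on {2:z}
piece 4:y — minimal
piece 5:y rests on {4:y}
piece 6:a rests on {3:x, 5:y}
piece 7:y rests on {6:a}
minimal pieces: {0:x, 4:y}
ways to finish when only these pieces remain (= sum over removing one remaining piece with nothing left below it):
  1 left: {7}→1
  2 left: {6,7}→1
  3 left: {3,6,7}→1  {5,6,7}→1
  4 left: {2,3,6,7}→1  {3,5,6,7}→2  {4,5,6,7}→1
  5 left: {1,2,3,6,7}→1  {2,3,5,6,7}→3  {3,4,5,6,7}→3
  6 left: {0,1,2,3,6,7}→1  {1,2,3,5,6,7}→4  {2,3,4,5,6,7}→6
  placing 0:x first → 10 extensions
  placing 4:y first → 5 extensions
total linear extensions = 15

15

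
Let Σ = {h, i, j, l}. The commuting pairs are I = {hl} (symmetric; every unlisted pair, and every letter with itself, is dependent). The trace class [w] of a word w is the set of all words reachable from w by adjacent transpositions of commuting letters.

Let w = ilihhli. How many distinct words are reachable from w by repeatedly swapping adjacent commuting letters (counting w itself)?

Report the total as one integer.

drop 0:i onto floor
drop 1:l onto {0:i}
drop 2:i onto {1:l}
drop 3:h onto {2:i}
drop 4:h onto {3:h}
drop 5:l onto {2:i}
drop 6:i onto {4:h, 5:l}
ground layer = {0:i}
drop-orders for the pieces not yet dropped (sum over which currently-grounded one goes next):
  1 to go: {6} 1
  2 to go: {4,6} 1  {5,6} 1
  3 to go: {3,4,6} 1  {4,5,6} 2
  4 to go: {3,4,5,6} 3
  5 to go: {2,3,4,5,6} 3
  if 0:i drops first: 3 orders

3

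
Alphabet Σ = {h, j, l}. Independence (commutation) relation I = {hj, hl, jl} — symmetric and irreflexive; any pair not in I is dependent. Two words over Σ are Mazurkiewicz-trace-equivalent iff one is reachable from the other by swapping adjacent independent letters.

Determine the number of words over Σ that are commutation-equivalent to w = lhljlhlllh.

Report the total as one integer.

piece 0:l — minimal
piece 1:h — minimal
piece 2:l rests on {0:l}
piece 3:j — minimal
piece 4:l rests on {2:l}
piece 5:h rests on {1:h}
piece 6:l rests on {4:l}
piece 7:l rests on {6:l}
piece 8:l rests on {7:l}
piece 9:h rests on {5:h}
minimal pieces: {0:l, 1:h, 3:j}
ways to finish when only these pieces remain (= sum over removing one remaining piece with nothing left below it):
  1 left: {3}→1  {8}→1  {9}→1
  2 left: {3,8}→2  {3,9}→2  {5,9}→1  {7,8}→1  {8,9}→2
  3 left: {1,5,9}→1  {3,5,9}→3  {3,7,8}→3  {3,8,9}→6  {5,8,9}→3  {6,7,8}→1  {7,8,9}→3
  4 left: {1,3,5,9}→4  {1,5,8,9}→4  {3,5,8,9}→12  {3,6,7,8}→4  {3,7,8,9}→12  {4,6,7,8}→1  {5,7,8,9}→6  {6,7,8,9}→4
  5 left: {1,3,5,8,9}→20  {1,5,7,8,9}→10  {2,4,6,7,8}→1  {3,4,6,7,8}→5  {3,5,7,8,9}→30  {3,6,7,8,9}→20  {4,6,7,8,9}→5  {5,6,7,8,9}→10
  6 left: {0,2,4,6,7,8}→1  {1,3,5,7,8,9}→60  {1,5,6,7,8,9}→20  {2,3,4,6,7,8}→6  {2,4,6,7,8,9}→6  {3,4,6,7,8,9}→30  {3,5,6,7,8,9}→60  {4,5,6,7,8,9}→15
  7 left: {0,2,3,4,6,7,8}→7  {0,2,4,6,7,8,9}→7  {1,3,5,6,7,8,9}→140  {1,4,5,6,7,8,9}→35  {2,3,4,6,7,8,9}→42  {2,4,5,6,7,8,9}→21  {3,4,5,6,7,8,9}→105
  8 left: {0,2,3,4,6,7,8,9}→56  {0,2,4,5,6,7,8,9}→28  {1,2,4,5,6,7,8,9}→56  {1,3,4,5,6,7,8,9}→280  {2,3,4,5,6,7,8,9}→168
  placing 0:l first → 504 extensions
  placing 1:h first → 252 extensions
  placing 3:j first → 84 extensions
total linear extensions = 840

840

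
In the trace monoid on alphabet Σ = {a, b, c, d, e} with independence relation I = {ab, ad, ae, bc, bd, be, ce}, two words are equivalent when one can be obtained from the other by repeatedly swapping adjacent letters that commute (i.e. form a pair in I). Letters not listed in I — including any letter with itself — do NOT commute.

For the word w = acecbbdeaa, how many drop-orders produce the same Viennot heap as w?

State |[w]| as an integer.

0(a) covers ∅
1(c) covers 0:a
2(e) covers ∅
3(c) covers 1:c
4(b) covers ∅
5(b) covers 4:b
6(d) covers 2:e, 3:c
7(e) covers 6:d
8(a) covers 3:c
9(a) covers 8:a
floor of heap: 0:a, 2:e, 4:b
completions by unplaced set U, small U first (add the entries for U minus each lowest piece of U):
  |U|=1: {5}:1  {7}:1  {9}:1
  |U|=2: {4,5}:1  {5,7}:2  {5,9}:2  {6,7}:1  {7,9}:2  {8,9}:1
  |U|=3: {2,6,7}:1  {4,5,7}:3  {4,5,9}:3  {5,6,7}:3  {5,7,9}:6  {5,8,9}:3  {6,7,9}:3  {7,8,9}:3
  |U|=4: {2,5,6,7}:4  {2,6,7,9}:4  {4,5,6,7}:6  {4,5,7,9}:12  {4,5,8,9}:6  {5,6,7,9}:12  {5,7,8,9}:12  {6,7,8,9}:6
  |U|=5: {2,4,5,6,7}:10  {2,5,6,7,9}:20  {2,6,7,8,9}:10  {3,6,7,8,9}:6  {4,5,6,7,9}:30  {4,5,7,8,9}:30  {5,6,7,8,9}:30
  |U|=6: {1,3,6,7,8,9}:6  {2,3,6,7,8,9}:16  {2,4,5,6,7,9}:60  {2,5,6,7,8,9}:60  {3,5,6,7,8,9}:36  {4,5,6,7,8,9}:90
  |U|=7: {0,1,3,6,7,8,9}:6  {1,2,3,6,7,8,9}:22  {1,3,5,6,7,8,9}:42  {2,3,5,6,7,8,9}:112  {2,4,5,6,7,8,9}:210  {3,4,5,6,7,8,9}:126
  |U|=8: {0,1,2,3,6,7,8,9}:28  {0,1,3,5,6,7,8,9}:48  {1,2,3,5,6,7,8,9}:176  {1,3,4,5,6,7,8,9}:168  {2,3,4,5,6,7,8,9}:448
  start at 0(a): 792
  start at 2(e): 216
  start at 4(b): 252
sum over floor = 1260

1260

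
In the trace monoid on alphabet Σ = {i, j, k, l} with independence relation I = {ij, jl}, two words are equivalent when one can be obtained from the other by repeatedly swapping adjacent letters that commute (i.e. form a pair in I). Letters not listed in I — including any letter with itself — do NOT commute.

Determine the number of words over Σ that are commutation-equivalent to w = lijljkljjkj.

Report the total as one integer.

30

piece 0:l — minimal
piece 1:i rests on {0:l}
piece 2:j — minimal
piece 3:l rests on {1:i}
piece 4:j rests on {2:j}
piece 5:k rests on {3:l, 4:j}
piece 6:l rests on {5:k}
piece 7:j rests on {5:k}
piece 8:j rests on {7:j}
piece 9:k rests on {6:l, 8:j}
piece 10:j rests on {9:k}
minimal pieces: {0:l, 2:j}
ways to finish when only these pieces remain (= sum over removing one remaining piece with nothing left below it):
  1 left: {10}→1
  2 left: {9,10}→1
  3 left: {6,9,10}→1  {8,9,10}→1
  4 left: {6,8,9,10}→2  {7,8,9,10}→1
  5 left: {6,7,8,9,10}→3
  6 left: {5,6,7,8,9,10}→3
  7 left: {3,5,6,7,8,9,10}→3  {4,5,6,7,8,9,10}→3
  8 left: {1,3,5,6,7,8,9,10}→3  {2,4,5,6,7,8,9,10}→3  {3,4,5,6,7,8,9,10}→6
  9 left: {0,1,3,5,6,7,8,9,10}→3  {1,3,4,5,6,7,8,9,10}→9  {2,3,4,5,6,7,8,9,10}→9
  placing 0:l first → 18 extensions
  placing 2:j first → 12 extensions
total linear extensions = 30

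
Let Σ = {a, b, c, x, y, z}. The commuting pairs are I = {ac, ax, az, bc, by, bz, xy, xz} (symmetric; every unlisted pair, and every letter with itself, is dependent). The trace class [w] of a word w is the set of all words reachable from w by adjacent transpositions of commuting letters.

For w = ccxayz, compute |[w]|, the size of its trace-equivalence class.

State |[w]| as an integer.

0(c) covers ∅
1(c) covers 0:c
2(x) covers 1:c
3(a) covers ∅
4(y) covers 1:c, 3:a
5(z) covers 4:y
floor of heap: 0:c, 3:a
completions by unplaced set U, small U first (add the entries for U minus each lowest piece of U):
  |U|=1: {2}:1  {5}:1
  |U|=2: {2,5}:2  {4,5}:1
  |U|=3: {2,4,5}:3  {3,4,5}:1
  |U|=4: {1,2,4,5}:3  {2,3,4,5}:4
  start at 0(c): 7
  start at 3(a): 3
sum over floor = 10

10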